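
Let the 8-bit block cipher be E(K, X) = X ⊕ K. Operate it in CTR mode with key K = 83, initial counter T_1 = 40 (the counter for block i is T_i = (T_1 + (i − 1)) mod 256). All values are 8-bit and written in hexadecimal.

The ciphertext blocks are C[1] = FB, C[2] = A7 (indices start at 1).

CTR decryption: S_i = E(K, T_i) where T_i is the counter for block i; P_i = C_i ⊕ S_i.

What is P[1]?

P[1] = 38

P[1]: T = 40, S = E(K, T) = C3; FB ⊕ C3 = 38.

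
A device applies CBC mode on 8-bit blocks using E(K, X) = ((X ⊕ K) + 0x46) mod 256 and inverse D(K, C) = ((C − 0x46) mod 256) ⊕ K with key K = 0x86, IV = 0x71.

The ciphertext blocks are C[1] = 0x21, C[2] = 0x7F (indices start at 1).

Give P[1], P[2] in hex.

CBC decryption: P_i = D(K, C_i) ⊕ C_{i−1}, with C_{0} = IV.
P[1]: D(K, 0x21) = 0x5D; 0x5D ⊕ 0x71 = 0x2C.
P[2]: D(K, 0x7F) = 0xBF; 0xBF ⊕ 0x21 = 0x9E.

P[1] = 0x2C, P[2] = 0x9E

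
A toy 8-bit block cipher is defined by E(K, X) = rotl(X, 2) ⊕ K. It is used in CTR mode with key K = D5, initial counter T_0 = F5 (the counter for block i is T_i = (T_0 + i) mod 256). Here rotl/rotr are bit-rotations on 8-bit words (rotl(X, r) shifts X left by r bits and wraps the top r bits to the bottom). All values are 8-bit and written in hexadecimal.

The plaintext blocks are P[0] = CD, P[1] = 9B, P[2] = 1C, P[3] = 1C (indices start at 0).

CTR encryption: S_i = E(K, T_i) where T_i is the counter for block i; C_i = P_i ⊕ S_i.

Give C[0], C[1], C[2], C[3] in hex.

C[0]: T = F5, S = E(K, T) = 02; CD ⊕ 02 = CF.
C[1]: T = F6, S = E(K, T) = 0E; 9B ⊕ 0E = 95.
C[2]: T = F7, S = E(K, T) = 0A; 1C ⊕ 0A = 16.
C[3]: T = F8, S = E(K, T) = 36; 1C ⊕ 36 = 2A.

C[0] = CF, C[1] = 95, C[2] = 16, C[3] = 2A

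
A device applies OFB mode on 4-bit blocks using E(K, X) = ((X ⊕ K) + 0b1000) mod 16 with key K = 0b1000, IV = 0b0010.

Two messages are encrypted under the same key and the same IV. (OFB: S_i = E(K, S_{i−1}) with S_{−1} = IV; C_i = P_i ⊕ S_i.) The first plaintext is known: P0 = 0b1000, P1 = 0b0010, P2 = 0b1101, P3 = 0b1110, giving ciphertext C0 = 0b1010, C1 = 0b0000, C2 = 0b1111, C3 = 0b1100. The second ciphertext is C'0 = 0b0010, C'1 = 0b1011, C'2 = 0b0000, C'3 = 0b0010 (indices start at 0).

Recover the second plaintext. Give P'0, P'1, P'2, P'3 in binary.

In OFB with a reused IV, both messages share the same keystream S_i, so C_i ⊕ C'_i = P_i ⊕ P'_i and thus P'_i = P_i ⊕ C_i ⊕ C'_i.
P'0: 0b1000 ⊕ 0b1010 ⊕ 0b0010 = 0b0000.
P'1: 0b0010 ⊕ 0b0000 ⊕ 0b1011 = 0b1001.
P'2: 0b1101 ⊕ 0b1111 ⊕ 0b0000 = 0b0010.
P'3: 0b1110 ⊕ 0b1100 ⊕ 0b0010 = 0b0000.

P'0 = 0b0000, P'1 = 0b1001, P'2 = 0b0010, P'3 = 0b0000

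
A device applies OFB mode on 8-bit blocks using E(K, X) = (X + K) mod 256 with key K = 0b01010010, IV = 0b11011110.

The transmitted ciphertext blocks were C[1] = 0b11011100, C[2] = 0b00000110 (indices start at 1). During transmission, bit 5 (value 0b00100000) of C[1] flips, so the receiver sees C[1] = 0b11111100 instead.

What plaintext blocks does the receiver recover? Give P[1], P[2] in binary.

OFB decryption: S_i = E(K, S_{i−1}) with S_{0} = IV; P_i = C_i ⊕ S_i.
Only C[1] changed, to 0b11111100. In OFB, a change in C_i flips the same bit in P_i only; the keystream is unaffected. Decrypting the received ciphertext:
P[1]: S = E(K, 0b11011110) = 0b00110000; 0b11111100 ⊕ 0b00110000 = 0b11001100.
P[2]: S = E(K, 0b00110000) = 0b10000010; 0b00000110 ⊕ 0b10000010 = 0b10000100.
Blocks that differ from the original plaintext: P[1].

P[1] = 0b11001100, P[2] = 0b10000100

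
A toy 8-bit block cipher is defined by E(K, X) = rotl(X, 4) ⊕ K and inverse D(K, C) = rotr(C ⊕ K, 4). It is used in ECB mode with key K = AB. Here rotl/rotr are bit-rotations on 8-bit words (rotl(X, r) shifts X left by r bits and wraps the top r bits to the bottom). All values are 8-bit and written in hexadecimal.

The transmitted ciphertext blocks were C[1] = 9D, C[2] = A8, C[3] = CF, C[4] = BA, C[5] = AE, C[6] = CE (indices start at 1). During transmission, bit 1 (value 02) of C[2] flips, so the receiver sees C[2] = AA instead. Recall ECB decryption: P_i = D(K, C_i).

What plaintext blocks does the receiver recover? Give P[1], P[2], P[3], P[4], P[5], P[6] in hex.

Only C[2] changed, to AA. In ECB, a change in C_i affects only P_i. Decrypting the received ciphertext:
P[1]: D(K, 9D) = 63.
P[2]: D(K, AA) = 10.
P[3]: D(K, CF) = 46.
P[4]: D(K, BA) = 11.
P[5]: D(K, AE) = 50.
P[6]: D(K, CE) = 56.
Blocks that differ from the original plaintext: P[2].

P[1] = 63, P[2] = 10, P[3] = 46, P[4] = 11, P[5] = 50, P[6] = 56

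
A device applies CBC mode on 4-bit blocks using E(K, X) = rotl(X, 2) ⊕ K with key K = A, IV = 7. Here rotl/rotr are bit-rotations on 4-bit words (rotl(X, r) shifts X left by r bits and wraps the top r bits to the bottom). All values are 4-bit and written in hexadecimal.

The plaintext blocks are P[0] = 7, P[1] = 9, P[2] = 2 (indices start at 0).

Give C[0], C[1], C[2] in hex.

CBC encryption: C_i = E(K, P_i ⊕ C_{i−1}), with C_{−1} = IV.
C[0]: P[0] ⊕ 7 = 0; E(K, 0) = A.
C[1]: P[1] ⊕ A = 3; E(K, 3) = 6.
C[2]: P[2] ⊕ 6 = 4; E(K, 4) = B.

C[0] = A, C[1] = 6, C[2] = B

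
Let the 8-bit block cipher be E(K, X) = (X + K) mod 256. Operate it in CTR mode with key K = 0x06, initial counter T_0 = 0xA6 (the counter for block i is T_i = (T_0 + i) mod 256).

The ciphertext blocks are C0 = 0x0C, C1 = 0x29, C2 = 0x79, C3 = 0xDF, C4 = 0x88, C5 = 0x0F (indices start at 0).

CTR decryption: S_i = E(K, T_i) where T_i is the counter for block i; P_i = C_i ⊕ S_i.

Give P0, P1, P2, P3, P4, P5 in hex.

P0: T = 0xA6, S = E(K, T) = 0xAC; 0x0C ⊕ 0xAC = 0xA0.
P1: T = 0xA7, S = E(K, T) = 0xAD; 0x29 ⊕ 0xAD = 0x84.
P2: T = 0xA8, S = E(K, T) = 0xAE; 0x79 ⊕ 0xAE = 0xD7.
P3: T = 0xA9, S = E(K, T) = 0xAF; 0xDF ⊕ 0xAF = 0x70.
P4: T = 0xAA, S = E(K, T) = 0xB0; 0x88 ⊕ 0xB0 = 0x38.
P5: T = 0xAB, S = E(K, T) = 0xB1; 0x0F ⊕ 0xB1 = 0xBE.

P0 = 0xA0, P1 = 0x84, P2 = 0xD7, P3 = 0x70, P4 = 0x38, P5 = 0xBE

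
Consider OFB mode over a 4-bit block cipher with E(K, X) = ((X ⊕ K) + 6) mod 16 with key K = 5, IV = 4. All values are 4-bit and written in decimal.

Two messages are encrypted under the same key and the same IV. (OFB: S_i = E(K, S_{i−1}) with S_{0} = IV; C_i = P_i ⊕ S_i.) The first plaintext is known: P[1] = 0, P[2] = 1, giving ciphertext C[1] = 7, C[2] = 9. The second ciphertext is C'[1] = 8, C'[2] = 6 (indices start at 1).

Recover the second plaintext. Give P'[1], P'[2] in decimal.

In OFB with a reused IV, both messages share the same keystream S_i, so C_i ⊕ C'_i = P_i ⊕ P'_i and thus P'_i = P_i ⊕ C_i ⊕ C'_i.
P'[1]: 0 ⊕ 7 ⊕ 8 = 15.
P'[2]: 1 ⊕ 9 ⊕ 6 = 14.

P'[1] = 15, P'[2] = 14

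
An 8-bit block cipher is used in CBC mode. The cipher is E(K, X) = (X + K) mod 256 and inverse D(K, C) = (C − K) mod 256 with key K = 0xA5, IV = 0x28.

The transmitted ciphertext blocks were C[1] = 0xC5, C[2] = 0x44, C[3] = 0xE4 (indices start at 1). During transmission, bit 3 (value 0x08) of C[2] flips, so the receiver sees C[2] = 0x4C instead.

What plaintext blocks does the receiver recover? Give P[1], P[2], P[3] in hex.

P[1] = 0x08, P[2] = 0x62, P[3] = 0x73

CBC decryption: P_i = D(K, C_i) ⊕ C_{i−1}, with C_{0} = IV.
Only C[2] changed, to 0x4C. In CBC, a change in C_i garbles P_i and flips the same bit in P_{i+1}. Decrypting the received ciphertext:
P[1]: D(K, 0xC5) = 0x20; 0x20 ⊕ 0x28 = 0x08.
P[2]: D(K, 0x4C) = 0xA7; 0xA7 ⊕ 0xC5 = 0x62.
P[3]: D(K, 0xE4) = 0x3F; 0x3F ⊕ 0x4C = 0x73.
Blocks that differ from the original plaintext: P[2], P[3].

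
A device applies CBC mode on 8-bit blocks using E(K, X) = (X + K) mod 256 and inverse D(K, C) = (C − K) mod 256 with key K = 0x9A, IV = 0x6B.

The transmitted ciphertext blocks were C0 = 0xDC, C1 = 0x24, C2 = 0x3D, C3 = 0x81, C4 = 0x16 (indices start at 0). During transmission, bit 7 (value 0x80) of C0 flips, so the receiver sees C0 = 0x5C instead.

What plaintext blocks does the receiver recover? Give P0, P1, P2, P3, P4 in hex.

P0 = 0xA9, P1 = 0xD6, P2 = 0x87, P3 = 0xDA, P4 = 0xFD

CBC decryption: P_i = D(K, C_i) ⊕ C_{i−1}, with C_{−1} = IV.
Only C0 changed, to 0x5C. In CBC, a change in C_i garbles P_i and flips the same bit in P_{i+1}. Decrypting the received ciphertext:
P0: D(K, 0x5C) = 0xC2; 0xC2 ⊕ 0x6B = 0xA9.
P1: D(K, 0x24) = 0x8A; 0x8A ⊕ 0x5C = 0xD6.
P2: D(K, 0x3D) = 0xA3; 0xA3 ⊕ 0x24 = 0x87.
P3: D(K, 0x81) = 0xE7; 0xE7 ⊕ 0x3D = 0xDA.
P4: D(K, 0x16) = 0x7C; 0x7C ⊕ 0x81 = 0xFD.
Blocks that differ from the original plaintext: P0, P1.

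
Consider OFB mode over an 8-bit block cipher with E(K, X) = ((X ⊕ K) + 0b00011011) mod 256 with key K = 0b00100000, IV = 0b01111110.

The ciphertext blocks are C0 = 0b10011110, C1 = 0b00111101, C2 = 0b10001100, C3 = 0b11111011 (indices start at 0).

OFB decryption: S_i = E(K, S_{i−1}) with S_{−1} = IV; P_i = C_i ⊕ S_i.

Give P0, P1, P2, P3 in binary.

P0 = 0b11100111, P1 = 0b01001001, P2 = 0b11100011, P3 = 0b10010001

P0: S = E(K, 0b01111110) = 0b01111001; 0b10011110 ⊕ 0b01111001 = 0b11100111.
P1: S = E(K, 0b01111001) = 0b01110100; 0b00111101 ⊕ 0b01110100 = 0b01001001.
P2: S = E(K, 0b01110100) = 0b01101111; 0b10001100 ⊕ 0b01101111 = 0b11100011.
P3: S = E(K, 0b01101111) = 0b01101010; 0b11111011 ⊕ 0b01101010 = 0b10010001.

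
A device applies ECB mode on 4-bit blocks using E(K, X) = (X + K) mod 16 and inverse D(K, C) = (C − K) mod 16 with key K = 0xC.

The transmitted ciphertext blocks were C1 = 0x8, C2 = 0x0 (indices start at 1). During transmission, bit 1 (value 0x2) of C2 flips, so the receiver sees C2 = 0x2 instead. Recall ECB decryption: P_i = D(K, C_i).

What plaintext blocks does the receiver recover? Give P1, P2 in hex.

P1 = 0xC, P2 = 0x6

Only C2 changed, to 0x2. In ECB, a change in C_i affects only P_i. Decrypting the received ciphertext:
P1: D(K, 0x8) = 0xC.
P2: D(K, 0x2) = 0x6.
Blocks that differ from the original plaintext: P2.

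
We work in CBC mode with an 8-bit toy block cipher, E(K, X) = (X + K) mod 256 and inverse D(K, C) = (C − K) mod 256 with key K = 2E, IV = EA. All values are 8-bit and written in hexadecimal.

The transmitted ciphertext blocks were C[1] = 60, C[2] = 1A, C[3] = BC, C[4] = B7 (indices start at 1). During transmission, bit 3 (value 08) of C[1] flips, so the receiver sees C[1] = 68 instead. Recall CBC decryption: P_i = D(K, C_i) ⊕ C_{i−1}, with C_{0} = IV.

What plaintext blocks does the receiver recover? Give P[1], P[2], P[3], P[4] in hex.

Only C[1] changed, to 68. In CBC, a change in C_i garbles P_i and flips the same bit in P_{i+1}. Decrypting the received ciphertext:
P[1]: D(K, 68) = 3A; 3A ⊕ EA = D0.
P[2]: D(K, 1A) = EC; EC ⊕ 68 = 84.
P[3]: D(K, BC) = 8E; 8E ⊕ 1A = 94.
P[4]: D(K, B7) = 89; 89 ⊕ BC = 35.
Blocks that differ from the original plaintext: P[1], P[2].

P[1] = D0, P[2] = 84, P[3] = 94, P[4] = 35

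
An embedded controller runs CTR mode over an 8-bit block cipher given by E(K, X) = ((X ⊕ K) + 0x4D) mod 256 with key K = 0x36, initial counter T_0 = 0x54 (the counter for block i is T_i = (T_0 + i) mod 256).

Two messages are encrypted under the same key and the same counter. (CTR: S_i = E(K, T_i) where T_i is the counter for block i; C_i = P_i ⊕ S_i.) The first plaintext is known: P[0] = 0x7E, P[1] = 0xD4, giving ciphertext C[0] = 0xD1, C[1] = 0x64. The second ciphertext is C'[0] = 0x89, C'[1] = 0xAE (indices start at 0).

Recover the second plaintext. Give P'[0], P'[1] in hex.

In CTR with a reused counter, both messages share the same keystream S_i, so C_i ⊕ C'_i = P_i ⊕ P'_i and thus P'_i = P_i ⊕ C_i ⊕ C'_i.
P'[0]: 0x7E ⊕ 0xD1 ⊕ 0x89 = 0x26.
P'[1]: 0xD4 ⊕ 0x64 ⊕ 0xAE = 0x1E.

P'[0] = 0x26, P'[1] = 0x1E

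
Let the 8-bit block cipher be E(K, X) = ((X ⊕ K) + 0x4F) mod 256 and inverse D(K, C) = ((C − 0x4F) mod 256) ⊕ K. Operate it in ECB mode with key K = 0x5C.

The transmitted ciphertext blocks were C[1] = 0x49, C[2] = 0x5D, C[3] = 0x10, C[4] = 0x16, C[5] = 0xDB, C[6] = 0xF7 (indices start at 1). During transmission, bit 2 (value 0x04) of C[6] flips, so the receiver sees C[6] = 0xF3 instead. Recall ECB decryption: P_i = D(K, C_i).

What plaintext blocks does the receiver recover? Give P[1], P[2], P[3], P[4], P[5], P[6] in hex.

Only C[6] changed, to 0xF3. In ECB, a change in C_i affects only P_i. Decrypting the received ciphertext:
P[1]: D(K, 0x49) = 0xA6.
P[2]: D(K, 0x5D) = 0x52.
P[3]: D(K, 0x10) = 0x9D.
P[4]: D(K, 0x16) = 0x9B.
P[5]: D(K, 0xDB) = 0xD0.
P[6]: D(K, 0xF3) = 0xF8.
Blocks that differ from the original plaintext: P[6].

P[1] = 0xA6, P[2] = 0x52, P[3] = 0x9D, P[4] = 0x9B, P[5] = 0xD0, P[6] = 0xF8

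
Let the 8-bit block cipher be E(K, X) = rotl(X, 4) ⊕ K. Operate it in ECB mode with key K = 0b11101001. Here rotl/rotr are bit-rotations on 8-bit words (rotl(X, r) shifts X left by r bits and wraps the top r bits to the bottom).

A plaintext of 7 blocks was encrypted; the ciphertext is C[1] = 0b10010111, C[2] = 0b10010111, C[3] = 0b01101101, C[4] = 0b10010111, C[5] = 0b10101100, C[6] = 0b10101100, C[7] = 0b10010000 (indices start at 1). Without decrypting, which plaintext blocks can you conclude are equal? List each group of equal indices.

P[1] = P[2] = P[4]; P[5] = P[6]

ECB encrypts each block independently with the same key, so equal ciphertext blocks imply equal plaintext blocks.
C[1] = C[2] = C[4] = 0b10010111, so P[1] = P[2] = P[4].
C[5] = C[6] = 0b10101100, so P[5] = P[6].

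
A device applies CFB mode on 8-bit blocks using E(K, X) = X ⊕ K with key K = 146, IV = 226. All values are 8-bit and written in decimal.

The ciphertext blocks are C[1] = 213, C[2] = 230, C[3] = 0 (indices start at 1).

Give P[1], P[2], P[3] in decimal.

P[1] = 165, P[2] = 161, P[3] = 116

CFB decryption: P_i = C_i ⊕ E(K, C_{i−1}), with C_{0} = IV.
P[1]: E(K, 226) = 112; 213 ⊕ 112 = 165.
P[2]: E(K, 213) = 71; 230 ⊕ 71 = 161.
P[3]: E(K, 230) = 116; 0 ⊕ 116 = 116.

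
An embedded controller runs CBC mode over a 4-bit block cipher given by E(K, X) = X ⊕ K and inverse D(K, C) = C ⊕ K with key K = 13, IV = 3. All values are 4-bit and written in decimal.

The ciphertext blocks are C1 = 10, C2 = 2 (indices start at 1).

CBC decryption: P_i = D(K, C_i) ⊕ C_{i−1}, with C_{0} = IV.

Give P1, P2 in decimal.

P1 = 4, P2 = 5

P1: D(K, 10) = 7; 7 ⊕ 3 = 4.
P2: D(K, 2) = 15; 15 ⊕ 10 = 5.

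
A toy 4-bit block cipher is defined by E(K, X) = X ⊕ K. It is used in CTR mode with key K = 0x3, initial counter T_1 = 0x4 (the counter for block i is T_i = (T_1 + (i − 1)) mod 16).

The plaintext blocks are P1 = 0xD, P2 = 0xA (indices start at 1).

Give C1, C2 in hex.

CTR encryption: S_i = E(K, T_i) where T_i is the counter for block i; C_i = P_i ⊕ S_i.
C1: T = 0x4, S = E(K, T) = 0x7; 0xD ⊕ 0x7 = 0xA.
C2: T = 0x5, S = E(K, T) = 0x6; 0xA ⊕ 0x6 = 0xC.

C1 = 0xA, C2 = 0xC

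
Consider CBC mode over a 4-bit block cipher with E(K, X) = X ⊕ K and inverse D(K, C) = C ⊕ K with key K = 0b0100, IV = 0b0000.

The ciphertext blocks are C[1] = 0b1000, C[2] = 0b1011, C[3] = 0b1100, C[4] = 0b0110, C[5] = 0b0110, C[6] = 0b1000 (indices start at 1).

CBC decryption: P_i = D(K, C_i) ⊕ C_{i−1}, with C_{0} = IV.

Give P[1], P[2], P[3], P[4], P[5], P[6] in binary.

P[1]: D(K, 0b1000) = 0b1100; 0b1100 ⊕ 0b0000 = 0b1100.
P[2]: D(K, 0b1011) = 0b1111; 0b1111 ⊕ 0b1000 = 0b0111.
P[3]: D(K, 0b1100) = 0b1000; 0b1000 ⊕ 0b1011 = 0b0011.
P[4]: D(K, 0b0110) = 0b0010; 0b0010 ⊕ 0b1100 = 0b1110.
P[5]: D(K, 0b0110) = 0b0010; 0b0010 ⊕ 0b0110 = 0b0100.
P[6]: D(K, 0b1000) = 0b1100; 0b1100 ⊕ 0b0110 = 0b1010.

P[1] = 0b1100, P[2] = 0b0111, P[3] = 0b0011, P[4] = 0b1110, P[5] = 0b0100, P[6] = 0b1010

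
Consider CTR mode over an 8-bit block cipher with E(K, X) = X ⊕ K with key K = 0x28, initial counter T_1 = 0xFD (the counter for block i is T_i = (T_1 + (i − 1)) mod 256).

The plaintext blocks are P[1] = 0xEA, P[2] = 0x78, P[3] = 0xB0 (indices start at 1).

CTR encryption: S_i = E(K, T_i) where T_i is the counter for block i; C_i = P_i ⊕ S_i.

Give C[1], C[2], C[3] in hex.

C[1]: T = 0xFD, S = E(K, T) = 0xD5; 0xEA ⊕ 0xD5 = 0x3F.
C[2]: T = 0xFE, S = E(K, T) = 0xD6; 0x78 ⊕ 0xD6 = 0xAE.
C[3]: T = 0xFF, S = E(K, T) = 0xD7; 0xB0 ⊕ 0xD7 = 0x67.

C[1] = 0x3F, C[2] = 0xAE, C[3] = 0x67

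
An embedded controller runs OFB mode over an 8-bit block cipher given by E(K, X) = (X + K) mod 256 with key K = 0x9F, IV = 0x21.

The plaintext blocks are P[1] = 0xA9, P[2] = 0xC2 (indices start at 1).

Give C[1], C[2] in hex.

OFB encryption: S_i = E(K, S_{i−1}) with S_{0} = IV; C_i = P_i ⊕ S_i.
C[1]: S = E(K, 0x21) = 0xC0; 0xA9 ⊕ 0xC0 = 0x69.
C[2]: S = E(K, 0xC0) = 0x5F; 0xC2 ⊕ 0x5F = 0x9D.

C[1] = 0x69, C[2] = 0x9D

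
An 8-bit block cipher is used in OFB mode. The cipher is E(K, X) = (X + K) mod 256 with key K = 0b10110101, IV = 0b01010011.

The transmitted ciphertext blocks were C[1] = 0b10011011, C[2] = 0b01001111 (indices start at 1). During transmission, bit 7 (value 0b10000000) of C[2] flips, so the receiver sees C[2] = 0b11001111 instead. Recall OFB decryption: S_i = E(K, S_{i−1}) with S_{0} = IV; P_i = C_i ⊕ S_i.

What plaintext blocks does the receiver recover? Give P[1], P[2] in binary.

Only C[2] changed, to 0b11001111. In OFB, a change in C_i flips the same bit in P_i only; the keystream is unaffected. Decrypting the received ciphertext:
P[1]: S = E(K, 0b01010011) = 0b00001000; 0b10011011 ⊕ 0b00001000 = 0b10010011.
P[2]: S = E(K, 0b00001000) = 0b10111101; 0b11001111 ⊕ 0b10111101 = 0b01110010.
Blocks that differ from the original plaintext: P[2].

P[1] = 0b10010011, P[2] = 0b01110010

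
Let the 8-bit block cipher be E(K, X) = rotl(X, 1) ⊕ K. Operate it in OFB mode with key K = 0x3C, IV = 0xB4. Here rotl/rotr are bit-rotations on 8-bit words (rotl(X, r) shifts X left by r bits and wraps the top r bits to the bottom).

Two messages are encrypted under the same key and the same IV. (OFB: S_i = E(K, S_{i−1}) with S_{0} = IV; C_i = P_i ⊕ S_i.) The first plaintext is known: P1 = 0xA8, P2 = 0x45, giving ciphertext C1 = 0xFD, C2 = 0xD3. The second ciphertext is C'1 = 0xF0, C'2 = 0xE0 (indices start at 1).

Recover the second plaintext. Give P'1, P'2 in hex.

P'1 = 0xA5, P'2 = 0x76

In OFB with a reused IV, both messages share the same keystream S_i, so C_i ⊕ C'_i = P_i ⊕ P'_i and thus P'_i = P_i ⊕ C_i ⊕ C'_i.
P'1: 0xA8 ⊕ 0xFD ⊕ 0xF0 = 0xA5.
P'2: 0x45 ⊕ 0xD3 ⊕ 0xE0 = 0x76.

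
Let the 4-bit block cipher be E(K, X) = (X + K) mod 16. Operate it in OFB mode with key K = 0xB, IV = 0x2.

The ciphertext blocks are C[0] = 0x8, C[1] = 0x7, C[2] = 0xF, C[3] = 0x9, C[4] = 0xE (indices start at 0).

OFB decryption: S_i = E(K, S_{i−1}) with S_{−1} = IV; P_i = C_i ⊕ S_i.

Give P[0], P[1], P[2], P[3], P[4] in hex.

P[0] = 0x5, P[1] = 0xF, P[2] = 0xC, P[3] = 0x7, P[4] = 0x7

P[0]: S = E(K, 0x2) = 0xD; 0x8 ⊕ 0xD = 0x5.
P[1]: S = E(K, 0xD) = 0x8; 0x7 ⊕ 0x8 = 0xF.
P[2]: S = E(K, 0x8) = 0x3; 0xF ⊕ 0x3 = 0xC.
P[3]: S = E(K, 0x3) = 0xE; 0x9 ⊕ 0xE = 0x7.
P[4]: S = E(K, 0xE) = 0x9; 0xE ⊕ 0x9 = 0x7.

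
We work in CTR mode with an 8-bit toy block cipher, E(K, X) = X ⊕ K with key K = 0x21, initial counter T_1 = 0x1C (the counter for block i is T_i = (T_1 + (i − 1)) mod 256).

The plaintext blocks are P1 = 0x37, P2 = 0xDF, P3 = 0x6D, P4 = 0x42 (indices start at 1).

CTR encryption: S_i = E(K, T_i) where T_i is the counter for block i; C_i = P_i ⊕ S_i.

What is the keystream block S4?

C1: T = 0x1C, S = E(K, T) = 0x3D; 0x37 ⊕ 0x3D = 0x0A.
C2: T = 0x1D, S = E(K, T) = 0x3C; 0xDF ⊕ 0x3C = 0xE3.
C3: T = 0x1E, S = E(K, T) = 0x3F; 0x6D ⊕ 0x3F = 0x52.
C4: T = 0x1F, S = E(K, T) = 0x3E; 0x42 ⊕ 0x3E = 0x7C.
So S4 = 0x3E.

0x3E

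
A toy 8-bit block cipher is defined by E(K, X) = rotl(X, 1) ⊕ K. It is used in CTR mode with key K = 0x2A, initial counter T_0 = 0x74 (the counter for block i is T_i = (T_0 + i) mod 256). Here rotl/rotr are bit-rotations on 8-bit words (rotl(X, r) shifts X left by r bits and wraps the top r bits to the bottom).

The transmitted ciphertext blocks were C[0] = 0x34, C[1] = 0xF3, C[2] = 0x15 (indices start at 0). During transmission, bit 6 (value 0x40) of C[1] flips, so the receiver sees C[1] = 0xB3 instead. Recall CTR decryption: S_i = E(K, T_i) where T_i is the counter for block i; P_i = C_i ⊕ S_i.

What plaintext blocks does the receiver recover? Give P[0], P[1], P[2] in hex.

Only C[1] changed, to 0xB3. In CTR, a change in C_i flips the same bit in P_i only; the keystream is unaffected. Decrypting the received ciphertext:
P[0]: T = 0x74, S = E(K, T) = 0xC2; 0x34 ⊕ 0xC2 = 0xF6.
P[1]: T = 0x75, S = E(K, T) = 0xC0; 0xB3 ⊕ 0xC0 = 0x73.
P[2]: T = 0x76, S = E(K, T) = 0xC6; 0x15 ⊕ 0xC6 = 0xD3.
Blocks that differ from the original plaintext: P[1].

P[0] = 0xF6, P[1] = 0x73, P[2] = 0xD3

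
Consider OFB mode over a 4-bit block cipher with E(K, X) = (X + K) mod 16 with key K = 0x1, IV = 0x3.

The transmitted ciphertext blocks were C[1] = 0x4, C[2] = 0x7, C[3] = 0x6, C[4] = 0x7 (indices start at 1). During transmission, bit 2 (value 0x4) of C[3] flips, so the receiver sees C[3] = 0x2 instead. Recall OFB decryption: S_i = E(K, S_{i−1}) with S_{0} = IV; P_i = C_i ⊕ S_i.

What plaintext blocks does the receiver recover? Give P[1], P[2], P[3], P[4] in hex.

P[1] = 0x0, P[2] = 0x2, P[3] = 0x4, P[4] = 0x0

Only C[3] changed, to 0x2. In OFB, a change in C_i flips the same bit in P_i only; the keystream is unaffected. Decrypting the received ciphertext:
P[1]: S = E(K, 0x3) = 0x4; 0x4 ⊕ 0x4 = 0x0.
P[2]: S = E(K, 0x4) = 0x5; 0x7 ⊕ 0x5 = 0x2.
P[3]: S = E(K, 0x5) = 0x6; 0x2 ⊕ 0x6 = 0x4.
P[4]: S = E(K, 0x6) = 0x7; 0x7 ⊕ 0x7 = 0x0.
Blocks that differ from the original plaintext: P[3].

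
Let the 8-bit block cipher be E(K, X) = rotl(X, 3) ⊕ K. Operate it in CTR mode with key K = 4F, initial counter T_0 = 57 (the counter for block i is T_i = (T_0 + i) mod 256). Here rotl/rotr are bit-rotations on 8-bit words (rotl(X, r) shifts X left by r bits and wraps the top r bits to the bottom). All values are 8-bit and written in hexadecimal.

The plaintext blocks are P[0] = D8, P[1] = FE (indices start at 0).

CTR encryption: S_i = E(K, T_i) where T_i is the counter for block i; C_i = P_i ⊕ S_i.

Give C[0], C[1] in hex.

C[0] = 2D, C[1] = 73

C[0]: T = 57, S = E(K, T) = F5; D8 ⊕ F5 = 2D.
C[1]: T = 58, S = E(K, T) = 8D; FE ⊕ 8D = 73.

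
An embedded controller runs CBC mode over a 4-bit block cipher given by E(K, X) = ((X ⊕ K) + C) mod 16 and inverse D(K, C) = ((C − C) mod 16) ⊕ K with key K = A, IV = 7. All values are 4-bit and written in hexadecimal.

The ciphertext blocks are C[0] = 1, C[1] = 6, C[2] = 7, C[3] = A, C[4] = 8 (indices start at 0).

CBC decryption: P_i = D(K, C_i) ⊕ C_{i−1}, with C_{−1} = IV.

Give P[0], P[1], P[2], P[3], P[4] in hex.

P[0] = 8, P[1] = 1, P[2] = 7, P[3] = 3, P[4] = C

P[0]: D(K, 1) = F; F ⊕ 7 = 8.
P[1]: D(K, 6) = 0; 0 ⊕ 1 = 1.
P[2]: D(K, 7) = 1; 1 ⊕ 6 = 7.
P[3]: D(K, A) = 4; 4 ⊕ 7 = 3.
P[4]: D(K, 8) = 6; 6 ⊕ A = C.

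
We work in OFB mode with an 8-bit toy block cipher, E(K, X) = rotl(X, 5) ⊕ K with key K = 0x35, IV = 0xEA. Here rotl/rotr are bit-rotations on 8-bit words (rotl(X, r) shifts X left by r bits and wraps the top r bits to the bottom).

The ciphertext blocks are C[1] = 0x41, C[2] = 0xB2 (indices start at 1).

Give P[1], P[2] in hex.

P[1] = 0x29, P[2] = 0x8A

OFB decryption: S_i = E(K, S_{i−1}) with S_{0} = IV; P_i = C_i ⊕ S_i.
P[1]: S = E(K, 0xEA) = 0x68; 0x41 ⊕ 0x68 = 0x29.
P[2]: S = E(K, 0x68) = 0x38; 0xB2 ⊕ 0x38 = 0x8A.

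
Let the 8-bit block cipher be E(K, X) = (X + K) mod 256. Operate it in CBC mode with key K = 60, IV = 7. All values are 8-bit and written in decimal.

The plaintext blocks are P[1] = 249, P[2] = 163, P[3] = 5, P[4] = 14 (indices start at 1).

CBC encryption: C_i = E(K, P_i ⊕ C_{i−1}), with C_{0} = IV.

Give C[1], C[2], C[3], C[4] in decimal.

C[1]: P[1] ⊕ 7 = 254; E(K, 254) = 58.
C[2]: P[2] ⊕ 58 = 153; E(K, 153) = 213.
C[3]: P[3] ⊕ 213 = 208; E(K, 208) = 12.
C[4]: P[4] ⊕ 12 = 2; E(K, 2) = 62.

C[1] = 58, C[2] = 213, C[3] = 12, C[4] = 62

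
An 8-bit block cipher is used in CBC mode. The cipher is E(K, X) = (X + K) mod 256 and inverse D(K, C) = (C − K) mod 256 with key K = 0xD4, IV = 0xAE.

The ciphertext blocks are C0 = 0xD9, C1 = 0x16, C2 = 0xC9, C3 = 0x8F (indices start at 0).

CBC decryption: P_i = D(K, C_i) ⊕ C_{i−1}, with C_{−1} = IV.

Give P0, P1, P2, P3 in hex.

P0: D(K, 0xD9) = 0x05; 0x05 ⊕ 0xAE = 0xAB.
P1: D(K, 0x16) = 0x42; 0x42 ⊕ 0xD9 = 0x9B.
P2: D(K, 0xC9) = 0xF5; 0xF5 ⊕ 0x16 = 0xE3.
P3: D(K, 0x8F) = 0xBB; 0xBB ⊕ 0xC9 = 0x72.

P0 = 0xAB, P1 = 0x9B, P2 = 0xE3, P3 = 0x72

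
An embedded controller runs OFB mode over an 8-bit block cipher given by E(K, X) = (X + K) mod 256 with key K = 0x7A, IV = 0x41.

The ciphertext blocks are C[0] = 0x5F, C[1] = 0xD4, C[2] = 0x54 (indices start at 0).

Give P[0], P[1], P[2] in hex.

OFB decryption: S_i = E(K, S_{i−1}) with S_{−1} = IV; P_i = C_i ⊕ S_i.
P[0]: S = E(K, 0x41) = 0xBB; 0x5F ⊕ 0xBB = 0xE4.
P[1]: S = E(K, 0xBB) = 0x35; 0xD4 ⊕ 0x35 = 0xE1.
P[2]: S = E(K, 0x35) = 0xAF; 0x54 ⊕ 0xAF = 0xFB.

P[0] = 0xE4, P[1] = 0xE1, P[2] = 0xFB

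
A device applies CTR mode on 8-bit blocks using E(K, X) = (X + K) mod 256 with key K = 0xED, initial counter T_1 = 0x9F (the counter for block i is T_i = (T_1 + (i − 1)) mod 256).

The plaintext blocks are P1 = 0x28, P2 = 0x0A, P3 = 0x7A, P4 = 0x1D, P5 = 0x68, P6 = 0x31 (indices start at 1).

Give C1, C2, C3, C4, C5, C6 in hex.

C1 = 0xA4, C2 = 0x87, C3 = 0xF4, C4 = 0x92, C5 = 0xF8, C6 = 0xA0

CTR encryption: S_i = E(K, T_i) where T_i is the counter for block i; C_i = P_i ⊕ S_i.
C1: T = 0x9F, S = E(K, T) = 0x8C; 0x28 ⊕ 0x8C = 0xA4.
C2: T = 0xA0, S = E(K, T) = 0x8D; 0x0A ⊕ 0x8D = 0x87.
C3: T = 0xA1, S = E(K, T) = 0x8E; 0x7A ⊕ 0x8E = 0xF4.
C4: T = 0xA2, S = E(K, T) = 0x8F; 0x1D ⊕ 0x8F = 0x92.
C5: T = 0xA3, S = E(K, T) = 0x90; 0x68 ⊕ 0x90 = 0xF8.
C6: T = 0xA4, S = E(K, T) = 0x91; 0x31 ⊕ 0x91 = 0xA0.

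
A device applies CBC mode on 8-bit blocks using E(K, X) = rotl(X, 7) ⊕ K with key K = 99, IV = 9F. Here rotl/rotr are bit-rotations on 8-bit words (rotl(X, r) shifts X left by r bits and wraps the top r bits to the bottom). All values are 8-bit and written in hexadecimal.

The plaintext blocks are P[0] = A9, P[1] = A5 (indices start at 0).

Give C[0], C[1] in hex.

CBC encryption: C_i = E(K, P_i ⊕ C_{i−1}), with C_{−1} = IV.
C[0]: P[0] ⊕ 9F = 36; E(K, 36) = 82.
C[1]: P[1] ⊕ 82 = 27; E(K, 27) = 0A.

C[0] = 82, C[1] = 0A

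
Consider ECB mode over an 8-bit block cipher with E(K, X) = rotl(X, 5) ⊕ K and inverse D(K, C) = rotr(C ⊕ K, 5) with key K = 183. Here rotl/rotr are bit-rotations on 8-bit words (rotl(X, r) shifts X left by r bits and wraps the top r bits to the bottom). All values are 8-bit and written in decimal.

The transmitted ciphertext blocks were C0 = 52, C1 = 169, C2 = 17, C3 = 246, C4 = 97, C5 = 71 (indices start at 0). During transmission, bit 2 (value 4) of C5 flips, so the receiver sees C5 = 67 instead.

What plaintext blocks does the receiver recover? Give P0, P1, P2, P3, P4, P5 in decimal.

P0 = 28, P1 = 240, P2 = 53, P3 = 10, P4 = 182, P5 = 167

ECB decryption: P_i = D(K, C_i).
Only C5 changed, to 67. In ECB, a change in C_i affects only P_i. Decrypting the received ciphertext:
P0: D(K, 52) = 28.
P1: D(K, 169) = 240.
P2: D(K, 17) = 53.
P3: D(K, 246) = 10.
P4: D(K, 97) = 182.
P5: D(K, 67) = 167.
Blocks that differ from the original plaintext: P5.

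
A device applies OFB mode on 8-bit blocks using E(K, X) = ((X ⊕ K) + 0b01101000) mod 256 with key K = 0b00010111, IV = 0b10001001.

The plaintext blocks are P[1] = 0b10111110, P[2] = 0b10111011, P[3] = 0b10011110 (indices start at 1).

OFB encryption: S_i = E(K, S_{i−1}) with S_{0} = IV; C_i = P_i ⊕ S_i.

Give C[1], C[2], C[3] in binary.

C[1] = 0b10111000, C[2] = 0b11000010, C[3] = 0b01001000

C[1]: S = E(K, 0b10001001) = 0b00000110; 0b10111110 ⊕ 0b00000110 = 0b10111000.
C[2]: S = E(K, 0b00000110) = 0b01111001; 0b10111011 ⊕ 0b01111001 = 0b11000010.
C[3]: S = E(K, 0b01111001) = 0b11010110; 0b10011110 ⊕ 0b11010110 = 0b01001000.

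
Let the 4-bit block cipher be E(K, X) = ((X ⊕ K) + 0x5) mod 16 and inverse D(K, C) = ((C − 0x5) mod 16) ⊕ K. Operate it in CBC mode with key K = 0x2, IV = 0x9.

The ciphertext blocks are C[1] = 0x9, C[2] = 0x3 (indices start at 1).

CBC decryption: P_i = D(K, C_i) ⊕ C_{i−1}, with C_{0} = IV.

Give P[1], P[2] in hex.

P[1]: D(K, 0x9) = 0x6; 0x6 ⊕ 0x9 = 0xF.
P[2]: D(K, 0x3) = 0xC; 0xC ⊕ 0x9 = 0x5.

P[1] = 0xF, P[2] = 0x5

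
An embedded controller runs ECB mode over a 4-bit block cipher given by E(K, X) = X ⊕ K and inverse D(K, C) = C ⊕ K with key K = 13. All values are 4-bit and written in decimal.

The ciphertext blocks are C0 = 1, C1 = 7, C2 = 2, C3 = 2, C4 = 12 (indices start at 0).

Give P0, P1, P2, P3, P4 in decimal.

ECB decryption: P_i = D(K, C_i).
P0: D(K, 1) = 12.
P1: D(K, 7) = 10.
P2: D(K, 2) = 15.
P3: D(K, 2) = 15.
P4: D(K, 12) = 1.

P0 = 12, P1 = 10, P2 = 15, P3 = 15, P4 = 1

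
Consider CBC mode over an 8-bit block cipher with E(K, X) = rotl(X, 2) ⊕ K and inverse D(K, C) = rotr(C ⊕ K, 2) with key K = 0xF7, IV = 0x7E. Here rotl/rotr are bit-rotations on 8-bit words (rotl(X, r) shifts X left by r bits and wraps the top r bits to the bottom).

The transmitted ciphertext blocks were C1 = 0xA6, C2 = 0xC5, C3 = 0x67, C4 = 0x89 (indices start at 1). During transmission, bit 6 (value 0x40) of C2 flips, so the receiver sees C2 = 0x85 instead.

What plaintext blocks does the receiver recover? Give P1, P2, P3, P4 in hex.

CBC decryption: P_i = D(K, C_i) ⊕ C_{i−1}, with C_{0} = IV.
Only C2 changed, to 0x85. In CBC, a change in C_i garbles P_i and flips the same bit in P_{i+1}. Decrypting the received ciphertext:
P1: D(K, 0xA6) = 0x54; 0x54 ⊕ 0x7E = 0x2A.
P2: D(K, 0x85) = 0x9C; 0x9C ⊕ 0xA6 = 0x3A.
P3: D(K, 0x67) = 0x24; 0x24 ⊕ 0x85 = 0xA1.
P4: D(K, 0x89) = 0x9F; 0x9F ⊕ 0x67 = 0xF8.
Blocks that differ from the original plaintext: P2, P3.

P1 = 0x2A, P2 = 0x3A, P3 = 0xA1, P4 = 0xF8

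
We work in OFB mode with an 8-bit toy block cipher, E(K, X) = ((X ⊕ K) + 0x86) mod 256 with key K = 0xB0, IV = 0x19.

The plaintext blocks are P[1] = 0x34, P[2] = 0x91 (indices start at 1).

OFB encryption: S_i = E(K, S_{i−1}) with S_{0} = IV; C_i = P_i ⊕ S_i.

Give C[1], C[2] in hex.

C[1] = 0x1B, C[2] = 0xB4

C[1]: S = E(K, 0x19) = 0x2F; 0x34 ⊕ 0x2F = 0x1B.
C[2]: S = E(K, 0x2F) = 0x25; 0x91 ⊕ 0x25 = 0xB4.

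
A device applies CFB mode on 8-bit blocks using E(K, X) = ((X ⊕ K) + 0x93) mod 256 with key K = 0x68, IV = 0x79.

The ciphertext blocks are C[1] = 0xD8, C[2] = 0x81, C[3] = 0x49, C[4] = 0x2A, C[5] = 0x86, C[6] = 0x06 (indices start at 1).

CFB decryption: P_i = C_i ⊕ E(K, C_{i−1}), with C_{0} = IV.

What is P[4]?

P[4]: E(K, 0x49) = 0xB4; 0x2A ⊕ 0xB4 = 0x9E.

P[4] = 0x9E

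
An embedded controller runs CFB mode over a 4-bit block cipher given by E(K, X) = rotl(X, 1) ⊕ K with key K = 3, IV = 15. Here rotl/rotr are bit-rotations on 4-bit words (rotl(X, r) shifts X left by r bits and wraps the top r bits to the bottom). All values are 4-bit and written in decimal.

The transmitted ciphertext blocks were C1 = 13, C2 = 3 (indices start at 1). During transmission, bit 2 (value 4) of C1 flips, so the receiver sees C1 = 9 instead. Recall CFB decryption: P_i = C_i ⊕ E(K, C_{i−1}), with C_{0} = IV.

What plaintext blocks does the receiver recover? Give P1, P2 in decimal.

P1 = 5, P2 = 3

Only C1 changed, to 9. In CFB, a change in C_i flips the same bit in P_i and garbles P_{i+1}. Decrypting the received ciphertext:
P1: E(K, 15) = 12; 9 ⊕ 12 = 5.
P2: E(K, 9) = 0; 3 ⊕ 0 = 3.
Blocks that differ from the original plaintext: P1, P2.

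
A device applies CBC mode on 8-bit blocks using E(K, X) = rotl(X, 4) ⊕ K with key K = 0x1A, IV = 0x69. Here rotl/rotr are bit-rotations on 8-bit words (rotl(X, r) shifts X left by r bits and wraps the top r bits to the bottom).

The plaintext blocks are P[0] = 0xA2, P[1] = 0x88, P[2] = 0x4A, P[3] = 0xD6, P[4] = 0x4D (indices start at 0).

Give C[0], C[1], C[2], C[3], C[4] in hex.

C[0] = 0xA6, C[1] = 0xF8, C[2] = 0x31, C[3] = 0x64, C[4] = 0x88

CBC encryption: C_i = E(K, P_i ⊕ C_{i−1}), with C_{−1} = IV.
C[0]: P[0] ⊕ 0x69 = 0xCB; E(K, 0xCB) = 0xA6.
C[1]: P[1] ⊕ 0xA6 = 0x2E; E(K, 0x2E) = 0xF8.
C[2]: P[2] ⊕ 0xF8 = 0xB2; E(K, 0xB2) = 0x31.
C[3]: P[3] ⊕ 0x31 = 0xE7; E(K, 0xE7) = 0x64.
C[4]: P[4] ⊕ 0x64 = 0x29; E(K, 0x29) = 0x88.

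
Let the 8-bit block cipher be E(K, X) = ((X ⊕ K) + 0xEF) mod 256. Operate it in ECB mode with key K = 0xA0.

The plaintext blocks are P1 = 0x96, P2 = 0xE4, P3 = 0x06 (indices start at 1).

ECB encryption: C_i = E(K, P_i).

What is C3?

C3 = 0x95

C3: E(K, 0x06) = 0x95.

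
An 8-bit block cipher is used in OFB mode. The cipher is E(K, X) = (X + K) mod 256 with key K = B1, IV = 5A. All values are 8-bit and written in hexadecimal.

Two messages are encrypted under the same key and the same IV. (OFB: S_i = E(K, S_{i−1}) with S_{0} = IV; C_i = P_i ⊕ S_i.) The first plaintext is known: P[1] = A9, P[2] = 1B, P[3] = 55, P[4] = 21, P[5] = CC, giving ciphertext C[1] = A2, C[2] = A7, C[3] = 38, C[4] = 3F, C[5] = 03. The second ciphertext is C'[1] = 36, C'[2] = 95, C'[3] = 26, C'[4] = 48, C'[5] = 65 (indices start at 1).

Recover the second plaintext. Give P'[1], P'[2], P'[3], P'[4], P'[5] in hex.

P'[1] = 3D, P'[2] = 29, P'[3] = 4B, P'[4] = 56, P'[5] = AA

In OFB with a reused IV, both messages share the same keystream S_i, so C_i ⊕ C'_i = P_i ⊕ P'_i and thus P'_i = P_i ⊕ C_i ⊕ C'_i.
P'[1]: A9 ⊕ A2 ⊕ 36 = 3D.
P'[2]: 1B ⊕ A7 ⊕ 95 = 29.
P'[3]: 55 ⊕ 38 ⊕ 26 = 4B.
P'[4]: 21 ⊕ 3F ⊕ 48 = 56.
P'[5]: CC ⊕ 03 ⊕ 65 = AA.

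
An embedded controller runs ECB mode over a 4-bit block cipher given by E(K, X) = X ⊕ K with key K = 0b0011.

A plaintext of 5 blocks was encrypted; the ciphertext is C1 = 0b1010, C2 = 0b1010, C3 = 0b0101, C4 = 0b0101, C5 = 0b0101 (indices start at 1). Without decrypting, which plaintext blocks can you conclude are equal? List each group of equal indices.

ECB encrypts each block independently with the same key, so equal ciphertext blocks imply equal plaintext blocks.
C1 = C2 = 0b1010, so P1 = P2.
C3 = C4 = C5 = 0b0101, so P3 = P4 = P5.

P1 = P2; P3 = P4 = P5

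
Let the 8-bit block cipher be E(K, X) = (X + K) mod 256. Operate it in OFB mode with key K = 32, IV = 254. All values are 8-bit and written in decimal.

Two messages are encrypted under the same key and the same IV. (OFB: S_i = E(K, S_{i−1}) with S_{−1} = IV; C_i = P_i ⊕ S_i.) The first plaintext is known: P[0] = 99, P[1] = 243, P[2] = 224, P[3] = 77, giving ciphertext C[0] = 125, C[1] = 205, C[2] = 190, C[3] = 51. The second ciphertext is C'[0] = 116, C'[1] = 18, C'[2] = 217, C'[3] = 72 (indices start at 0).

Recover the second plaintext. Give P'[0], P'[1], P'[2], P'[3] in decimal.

In OFB with a reused IV, both messages share the same keystream S_i, so C_i ⊕ C'_i = P_i ⊕ P'_i and thus P'_i = P_i ⊕ C_i ⊕ C'_i.
P'[0]: 99 ⊕ 125 ⊕ 116 = 106.
P'[1]: 243 ⊕ 205 ⊕ 18 = 44.
P'[2]: 224 ⊕ 190 ⊕ 217 = 135.
P'[3]: 77 ⊕ 51 ⊕ 72 = 54.

P'[0] = 106, P'[1] = 44, P'[2] = 135, P'[3] = 54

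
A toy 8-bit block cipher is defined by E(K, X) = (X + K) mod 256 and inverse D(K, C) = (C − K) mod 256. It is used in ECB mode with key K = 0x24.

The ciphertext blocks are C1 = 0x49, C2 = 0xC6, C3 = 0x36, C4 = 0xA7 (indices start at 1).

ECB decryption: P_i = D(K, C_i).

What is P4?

P4 = 0x83

P4: D(K, 0xA7) = 0x83.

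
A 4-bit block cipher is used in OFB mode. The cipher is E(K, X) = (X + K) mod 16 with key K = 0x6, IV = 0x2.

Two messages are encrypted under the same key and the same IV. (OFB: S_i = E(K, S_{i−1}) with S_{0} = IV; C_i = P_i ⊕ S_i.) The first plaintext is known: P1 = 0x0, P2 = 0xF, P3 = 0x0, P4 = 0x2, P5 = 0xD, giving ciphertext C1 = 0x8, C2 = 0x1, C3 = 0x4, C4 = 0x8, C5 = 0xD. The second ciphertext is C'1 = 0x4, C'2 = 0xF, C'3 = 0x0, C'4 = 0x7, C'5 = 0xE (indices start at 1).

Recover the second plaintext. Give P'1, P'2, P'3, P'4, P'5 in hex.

P'1 = 0xC, P'2 = 0x1, P'3 = 0x4, P'4 = 0xD, P'5 = 0xE

In OFB with a reused IV, both messages share the same keystream S_i, so C_i ⊕ C'_i = P_i ⊕ P'_i and thus P'_i = P_i ⊕ C_i ⊕ C'_i.
P'1: 0x0 ⊕ 0x8 ⊕ 0x4 = 0xC.
P'2: 0xF ⊕ 0x1 ⊕ 0xF = 0x1.
P'3: 0x0 ⊕ 0x4 ⊕ 0x0 = 0x4.
P'4: 0x2 ⊕ 0x8 ⊕ 0x7 = 0xD.
P'5: 0xD ⊕ 0xD ⊕ 0xE = 0xE.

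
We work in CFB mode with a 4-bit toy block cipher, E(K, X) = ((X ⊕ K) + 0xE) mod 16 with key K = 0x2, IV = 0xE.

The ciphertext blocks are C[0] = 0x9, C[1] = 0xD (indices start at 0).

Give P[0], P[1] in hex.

CFB decryption: P_i = C_i ⊕ E(K, C_{i−1}), with C_{−1} = IV.
P[0]: E(K, 0xE) = 0xA; 0x9 ⊕ 0xA = 0x3.
P[1]: E(K, 0x9) = 0x9; 0xD ⊕ 0x9 = 0x4.

P[0] = 0x3, P[1] = 0x4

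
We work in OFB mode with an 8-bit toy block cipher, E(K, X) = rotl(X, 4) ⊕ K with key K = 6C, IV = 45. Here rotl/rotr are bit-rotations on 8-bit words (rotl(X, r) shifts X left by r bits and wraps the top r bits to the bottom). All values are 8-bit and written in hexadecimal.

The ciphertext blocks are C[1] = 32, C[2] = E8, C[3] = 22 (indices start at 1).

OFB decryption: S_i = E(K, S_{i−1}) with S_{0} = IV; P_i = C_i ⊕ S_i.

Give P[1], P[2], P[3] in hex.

P[1] = 0A, P[2] = 07, P[3] = B0

P[1]: S = E(K, 45) = 38; 32 ⊕ 38 = 0A.
P[2]: S = E(K, 38) = EF; E8 ⊕ EF = 07.
P[3]: S = E(K, EF) = 92; 22 ⊕ 92 = B0.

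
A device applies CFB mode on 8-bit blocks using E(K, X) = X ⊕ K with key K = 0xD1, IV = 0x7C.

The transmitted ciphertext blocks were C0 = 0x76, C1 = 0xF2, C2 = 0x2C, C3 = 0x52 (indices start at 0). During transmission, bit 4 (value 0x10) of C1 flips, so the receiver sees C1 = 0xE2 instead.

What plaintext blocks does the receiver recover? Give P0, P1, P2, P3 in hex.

CFB decryption: P_i = C_i ⊕ E(K, C_{i−1}), with C_{−1} = IV.
Only C1 changed, to 0xE2. In CFB, a change in C_i flips the same bit in P_i and garbles P_{i+1}. Decrypting the received ciphertext:
P0: E(K, 0x7C) = 0xAD; 0x76 ⊕ 0xAD = 0xDB.
P1: E(K, 0x76) = 0xA7; 0xE2 ⊕ 0xA7 = 0x45.
P2: E(K, 0xE2) = 0x33; 0x2C ⊕ 0x33 = 0x1F.
P3: E(K, 0x2C) = 0xFD; 0x52 ⊕ 0xFD = 0xAF.
Blocks that differ from the original plaintext: P1, P2.

P0 = 0xDB, P1 = 0x45, P2 = 0x1F, P3 = 0xAF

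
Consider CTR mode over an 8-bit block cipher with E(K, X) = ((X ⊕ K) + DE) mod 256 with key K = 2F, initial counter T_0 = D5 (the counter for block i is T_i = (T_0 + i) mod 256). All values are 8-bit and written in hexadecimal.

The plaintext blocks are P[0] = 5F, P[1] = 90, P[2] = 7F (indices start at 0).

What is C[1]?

CTR encryption: S_i = E(K, T_i) where T_i is the counter for block i; C_i = P_i ⊕ S_i.
C[0]: T = D5, S = E(K, T) = D8; 5F ⊕ D8 = 87.
C[1]: T = D6, S = E(K, T) = D7; 90 ⊕ D7 = 47.

C[1] = 47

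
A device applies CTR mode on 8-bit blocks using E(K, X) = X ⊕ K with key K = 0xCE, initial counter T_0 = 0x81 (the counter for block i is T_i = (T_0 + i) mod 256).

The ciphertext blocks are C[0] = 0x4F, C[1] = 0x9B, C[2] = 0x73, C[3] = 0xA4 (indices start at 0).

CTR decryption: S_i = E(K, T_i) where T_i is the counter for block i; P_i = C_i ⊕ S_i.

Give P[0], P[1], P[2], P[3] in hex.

P[0] = 0x00, P[1] = 0xD7, P[2] = 0x3E, P[3] = 0xEE

P[0]: T = 0x81, S = E(K, T) = 0x4F; 0x4F ⊕ 0x4F = 0x00.
P[1]: T = 0x82, S = E(K, T) = 0x4C; 0x9B ⊕ 0x4C = 0xD7.
P[2]: T = 0x83, S = E(K, T) = 0x4D; 0x73 ⊕ 0x4D = 0x3E.
P[3]: T = 0x84, S = E(K, T) = 0x4A; 0xA4 ⊕ 0x4A = 0xEE.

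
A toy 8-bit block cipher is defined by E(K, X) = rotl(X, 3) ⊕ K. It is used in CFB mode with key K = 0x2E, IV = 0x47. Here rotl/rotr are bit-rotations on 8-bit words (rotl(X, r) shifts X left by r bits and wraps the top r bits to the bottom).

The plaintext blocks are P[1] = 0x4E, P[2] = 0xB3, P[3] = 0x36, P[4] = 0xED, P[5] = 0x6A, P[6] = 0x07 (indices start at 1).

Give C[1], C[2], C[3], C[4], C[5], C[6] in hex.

C[1] = 0x5A, C[2] = 0x4F, C[3] = 0x62, C[4] = 0xD0, C[5] = 0xC2, C[6] = 0x3F

CFB encryption: C_i = P_i ⊕ E(K, C_{i−1}), with C_{0} = IV.
C[1]: E(K, 0x47) = 0x14; 0x4E ⊕ 0x14 = 0x5A.
C[2]: E(K, 0x5A) = 0xFC; 0xB3 ⊕ 0xFC = 0x4F.
C[3]: E(K, 0x4F) = 0x54; 0x36 ⊕ 0x54 = 0x62.
C[4]: E(K, 0x62) = 0x3D; 0xED ⊕ 0x3D = 0xD0.
C[5]: E(K, 0xD0) = 0xA8; 0x6A ⊕ 0xA8 = 0xC2.
C[6]: E(K, 0xC2) = 0x38; 0x07 ⊕ 0x38 = 0x3F.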